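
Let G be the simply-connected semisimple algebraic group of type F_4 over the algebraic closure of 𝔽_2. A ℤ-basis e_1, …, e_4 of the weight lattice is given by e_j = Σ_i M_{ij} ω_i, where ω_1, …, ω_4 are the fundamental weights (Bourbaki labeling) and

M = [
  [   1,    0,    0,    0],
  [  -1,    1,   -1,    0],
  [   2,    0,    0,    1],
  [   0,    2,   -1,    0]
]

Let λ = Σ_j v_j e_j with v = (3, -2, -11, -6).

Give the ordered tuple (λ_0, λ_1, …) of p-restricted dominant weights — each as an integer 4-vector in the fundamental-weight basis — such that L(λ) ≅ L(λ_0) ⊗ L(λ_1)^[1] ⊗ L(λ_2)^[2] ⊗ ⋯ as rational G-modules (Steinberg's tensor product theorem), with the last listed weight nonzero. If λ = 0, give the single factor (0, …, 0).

ω-coordinates c = M·v, v = (3, -2, -11, -6):
  c_1 = 1·3 + (0)·(-2) + (0)·(-11) + (0)·(-6) = 3
  c_2 = (-1)·(3) + (1)·(-2) + (-1)·(-11) + (0)·(-6) = 6
  c_3 = 2·3 + (0)·(-2) + (0)·(-11) + (1)·(-6) = 0
  c_4 = 0·3 + (2)·(-2) + (-1)·(-11) + (0)·(-6) = 7
Writing each c_i in base p = 2:
  c_1 = 3 = 1·2^0 + 1·2^1
  c_2 = 6 = 0·2^0 + 1·2^1 + 1·2^2
  c_3 = 0
  c_4 = 7 = 1·2^0 + 1·2^1 + 1·2^2
λ_0 = (1, 0, 0, 1)
λ_1 = (1, 1, 0, 1)
λ_2 = (0, 1, 0, 1)

((1, 0, 0, 1), (1, 1, 0, 1), (0, 1, 0, 1))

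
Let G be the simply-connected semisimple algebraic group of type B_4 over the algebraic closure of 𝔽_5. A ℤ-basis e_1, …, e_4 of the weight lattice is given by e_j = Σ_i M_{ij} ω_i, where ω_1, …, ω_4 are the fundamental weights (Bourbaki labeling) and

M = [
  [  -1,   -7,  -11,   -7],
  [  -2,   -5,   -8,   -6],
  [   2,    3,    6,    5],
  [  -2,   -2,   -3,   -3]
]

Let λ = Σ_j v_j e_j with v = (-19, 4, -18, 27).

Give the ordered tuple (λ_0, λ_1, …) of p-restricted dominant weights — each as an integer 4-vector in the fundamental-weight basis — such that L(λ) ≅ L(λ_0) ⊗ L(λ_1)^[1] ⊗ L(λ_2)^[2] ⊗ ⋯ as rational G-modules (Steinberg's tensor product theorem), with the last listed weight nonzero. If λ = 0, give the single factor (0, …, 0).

Compute c_i = Σ_j M_{ij} v_j with v = (-19, 4, -18, 27):
  c_1 = (-1)·(-19) + (-7)·(4) + (-11)·(-18) + (-7)·(27) = 0
  c_2 = (-2)·(-19) + (-5)·(4) + (-8)·(-18) + (-6)·(27) = 0
  c_3 = (2)·(-19) + (3)·(4) + (6)·(-18) + (5)·(27) = 1
  c_4 = (-2)·(-19) + (-2)·(4) + (-3)·(-18) + (-3)·(27) = 3
Expand coordinatewise in base 5:
  c_1 = 0
  c_2 = 0
  c_3 = 1 = 1·5^0
  c_4 = 3 = 3·5^0
Factor λ_0 = (0, 0, 1, 3)

((0, 0, 1, 3),)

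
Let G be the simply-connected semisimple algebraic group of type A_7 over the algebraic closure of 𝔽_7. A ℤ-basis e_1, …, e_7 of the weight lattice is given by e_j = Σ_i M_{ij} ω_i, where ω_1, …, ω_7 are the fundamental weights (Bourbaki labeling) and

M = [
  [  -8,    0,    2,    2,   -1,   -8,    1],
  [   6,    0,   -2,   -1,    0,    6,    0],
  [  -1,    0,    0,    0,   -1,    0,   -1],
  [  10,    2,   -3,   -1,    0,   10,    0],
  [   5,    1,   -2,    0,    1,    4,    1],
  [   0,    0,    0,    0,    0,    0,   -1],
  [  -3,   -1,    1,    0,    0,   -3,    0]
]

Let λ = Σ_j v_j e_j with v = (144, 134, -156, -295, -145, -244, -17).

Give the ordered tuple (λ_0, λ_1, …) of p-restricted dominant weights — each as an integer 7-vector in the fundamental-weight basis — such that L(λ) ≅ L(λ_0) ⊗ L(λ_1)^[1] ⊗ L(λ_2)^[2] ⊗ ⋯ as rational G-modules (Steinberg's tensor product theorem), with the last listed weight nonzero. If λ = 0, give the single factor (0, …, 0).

Change of basis e → ω: c = M·v where v = (144, 134, -156, -295, -145, -244, -17):
  c_1 = (-8)·(144) + (0)·(134) + (2)·(-156) + (2)·(-295) + (-1)·(-145) + (-8)·(-244) + (1)·(-17) = 26
  c_2 = (6)·(144) + (0)·(134) + (-2)·(-156) + (-1)·(-295) + (0)·(-145) + (6)·(-244) + (0)·(-17) = 7
  c_3 = (-1)·(144) + (0)·(134) + (0)·(-156) + (0)·(-295) + (-1)·(-145) + (0)·(-244) + (-1)·(-17) = 18
  c_4 = (10)·(144) + (2)·(134) + (-3)·(-156) + (-1)·(-295) + (0)·(-145) + (10)·(-244) + (0)·(-17) = 31
  c_5 = (5)·(144) + (1)·(134) + (-2)·(-156) + (0)·(-295) + (1)·(-145) + (4)·(-244) + (1)·(-17) = 28
  c_6 = (0)·(144) + (0)·(134) + (0)·(-156) + (0)·(-295) + (0)·(-145) + (0)·(-244) + (-1)·(-17) = 17
  c_7 = (-3)·(144) + (-1)·(134) + (1)·(-156) + (0)·(-295) + (0)·(-145) + (-3)·(-244) + (0)·(-17) = 10
Base-7 expansion of each c_i:
  c_1 = 26 = 5·7^0 + 3·7^1
  c_2 = 7 = 0·7^0 + 1·7^1
  c_3 = 18 = 4·7^0 + 2·7^1
  c_4 = 31 = 3·7^0 + 4·7^1
  c_5 = 28 = 0·7^0 + 4·7^1
  c_6 = 17 = 3·7^0 + 2·7^1
  c_7 = 10 = 3·7^0 + 1·7^1
Factor λ_0 = (5, 0, 4, 3, 0, 3, 3)
Factor λ_1 = (3, 1, 2, 4, 4, 2, 1)

((5, 0, 4, 3, 0, 3, 3), (3, 1, 2, 4, 4, 2, 1))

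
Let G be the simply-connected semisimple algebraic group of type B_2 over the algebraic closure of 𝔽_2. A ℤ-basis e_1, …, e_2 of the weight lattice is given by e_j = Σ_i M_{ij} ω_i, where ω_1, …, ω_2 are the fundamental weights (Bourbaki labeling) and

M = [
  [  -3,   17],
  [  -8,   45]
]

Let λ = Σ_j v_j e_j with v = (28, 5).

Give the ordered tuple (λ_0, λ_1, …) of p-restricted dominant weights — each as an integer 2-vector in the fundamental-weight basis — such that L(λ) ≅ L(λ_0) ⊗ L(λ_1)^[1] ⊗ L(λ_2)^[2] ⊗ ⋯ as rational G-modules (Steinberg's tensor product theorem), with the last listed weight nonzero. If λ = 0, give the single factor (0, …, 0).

((1, 1),)

In the fundamental-weight basis, λ has coordinates c = M·v (v = (28, 5)):
  c_1 = -3*28 + 17*5 = 1
  c_2 = -8*28 + 45*5 = 1
Expand coordinatewise in base 2:
  c_1 = 1 = 1·2^0
  c_2 = 1 = 1·2^0
λ_0 = (1, 1)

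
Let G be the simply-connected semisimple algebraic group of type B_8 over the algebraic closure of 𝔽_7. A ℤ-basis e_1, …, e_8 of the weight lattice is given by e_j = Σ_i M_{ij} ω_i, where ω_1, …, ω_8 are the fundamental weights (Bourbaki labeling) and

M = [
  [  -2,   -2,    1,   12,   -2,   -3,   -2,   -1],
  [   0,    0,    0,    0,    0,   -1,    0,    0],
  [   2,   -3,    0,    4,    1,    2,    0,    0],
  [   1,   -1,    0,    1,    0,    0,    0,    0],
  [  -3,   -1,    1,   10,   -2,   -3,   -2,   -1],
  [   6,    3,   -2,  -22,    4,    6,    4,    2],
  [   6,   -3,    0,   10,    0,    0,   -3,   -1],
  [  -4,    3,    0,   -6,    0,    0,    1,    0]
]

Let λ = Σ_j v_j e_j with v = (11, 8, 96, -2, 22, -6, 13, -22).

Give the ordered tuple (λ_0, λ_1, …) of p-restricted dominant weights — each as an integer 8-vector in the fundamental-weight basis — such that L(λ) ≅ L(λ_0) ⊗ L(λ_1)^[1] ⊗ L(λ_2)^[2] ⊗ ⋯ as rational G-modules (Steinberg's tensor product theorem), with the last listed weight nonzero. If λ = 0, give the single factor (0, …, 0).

ω-coordinates c = M·v, v = (11, 8, 96, -2, 22, -6, 13, -22):
  c_1 = (-2)·(11) + (-2)·(8) + (1)·(96) + (12)·(-2) + (-2)·(22) + (-3)·(-6) + (-2)·(13) + (-1)·(-22) = 4
  c_2 = (0)·(11) + (0)·(8) + (0)·(96) + (0)·(-2) + (0)·(22) + (-1)·(-6) + (0)·(13) + (0)·(-22) = 6
  c_3 = (2)·(11) + (-3)·(8) + (0)·(96) + (4)·(-2) + (1)·(22) + (2)·(-6) + (0)·(13) + (0)·(-22) = 0
  c_4 = (1)·(11) + (-1)·(8) + (0)·(96) + (1)·(-2) + (0)·(22) + (0)·(-6) + (0)·(13) + (0)·(-22) = 1
  c_5 = (-3)·(11) + (-1)·(8) + (1)·(96) + (10)·(-2) + (-2)·(22) + (-3)·(-6) + (-2)·(13) + (-1)·(-22) = 5
  c_6 = (6)·(11) + (3)·(8) + (-2)·(96) + (-22)·(-2) + (4)·(22) + (6)·(-6) + (4)·(13) + (2)·(-22) = 2
  c_7 = (6)·(11) + (-3)·(8) + (0)·(96) + (10)·(-2) + (0)·(22) + (0)·(-6) + (-3)·(13) + (-1)·(-22) = 5
  c_8 = (-4)·(11) + (3)·(8) + (0)·(96) + (-6)·(-2) + (0)·(22) + (0)·(-6) + (1)·(13) + (0)·(-22) = 5
Base-7 expansion of each c_i:
  c_1 = 4 = 4·7^0
  c_2 = 6 = 6·7^0
  c_3 = 0
  c_4 = 1 = 1·7^0
  c_5 = 5 = 5·7^0
  c_6 = 2 = 2·7^0
  c_7 = 5 = 5·7^0
  c_8 = 5 = 5·7^0
Factor λ_0 = (4, 6, 0, 1, 5, 2, 5, 5)

((4, 6, 0, 1, 5, 2, 5, 5),)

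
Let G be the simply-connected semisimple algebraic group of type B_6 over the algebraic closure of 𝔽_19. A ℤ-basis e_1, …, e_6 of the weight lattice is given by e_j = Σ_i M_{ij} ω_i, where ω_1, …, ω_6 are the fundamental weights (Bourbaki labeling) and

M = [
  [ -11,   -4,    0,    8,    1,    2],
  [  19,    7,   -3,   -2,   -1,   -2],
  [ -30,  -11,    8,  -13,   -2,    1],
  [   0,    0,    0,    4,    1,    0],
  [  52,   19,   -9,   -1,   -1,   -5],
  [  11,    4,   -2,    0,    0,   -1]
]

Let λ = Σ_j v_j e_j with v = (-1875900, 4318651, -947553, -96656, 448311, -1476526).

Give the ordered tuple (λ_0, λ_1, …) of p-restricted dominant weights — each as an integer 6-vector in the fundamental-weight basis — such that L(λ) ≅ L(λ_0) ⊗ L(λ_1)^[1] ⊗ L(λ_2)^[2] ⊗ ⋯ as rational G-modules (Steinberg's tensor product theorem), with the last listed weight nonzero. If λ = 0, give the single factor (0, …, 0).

Change of basis e → ω: c = M·v where v = (-1875900, 4318651, -947553, -96656, 448311, -1476526):
  c_1 = (-11)·(-1875900) + (-4)·(4318651) + (0)·(-947553) + (8)·(-96656) + (1)·(448311) + (2)·(-1476526) = 82307
  c_2 = (19)·(-1875900) + (7)·(4318651) + (-3)·(-947553) + (-2)·(-96656) + (-1)·(448311) + (-2)·(-1476526) = 129169
  c_3 = (-30)·(-1875900) + (-11)·(4318651) + (8)·(-947553) + (-13)·(-96656) + (-2)·(448311) + (1)·(-1476526) = 74795
  c_4 = (0)·(-1875900) + (0)·(4318651) + (0)·(-947553) + (4)·(-96656) + (1)·(448311) + (0)·(-1476526) = 61687
  c_5 = (52)·(-1875900) + (19)·(4318651) + (-9)·(-947553) + (-1)·(-96656) + (-1)·(448311) + (-5)·(-1476526) = 66521
  c_6 = (11)·(-1875900) + (4)·(4318651) + (-2)·(-947553) + (0)·(-96656) + (0)·(448311) + (-1)·(-1476526) = 11336
Base-19 expansion of each c_i:
  c_1 = 82307 = 18·19^0 + 18·19^1 + 18·19^2 + 11·19^3
  c_2 = 129169 = 7·19^0 + 15·19^1 + 15·19^2 + 18·19^3
  c_3 = 74795 = 11·19^0 + 3·19^1 + 17·19^2 + 10·19^3
  c_4 = 61687 = 13·19^0 + 16·19^1 + 18·19^2 + 8·19^3
  c_5 = 66521 = 2·19^0 + 5·19^1 + 13·19^2 + 9·19^3
  c_6 = 11336 = 12·19^0 + 7·19^1 + 12·19^2 + 1·19^3
p-restricted factor λ_0 = (18, 7, 11, 13, 2, 12)
p-restricted factor λ_1 = (18, 15, 3, 16, 5, 7)
p-restricted factor λ_2 = (18, 15, 17, 18, 13, 12)
p-restricted factor λ_3 = (11, 18, 10, 8, 9, 1)

((18, 7, 11, 13, 2, 12), (18, 15, 3, 16, 5, 7), (18, 15, 17, 18, 13, 12), (11, 18, 10, 8, 9, 1))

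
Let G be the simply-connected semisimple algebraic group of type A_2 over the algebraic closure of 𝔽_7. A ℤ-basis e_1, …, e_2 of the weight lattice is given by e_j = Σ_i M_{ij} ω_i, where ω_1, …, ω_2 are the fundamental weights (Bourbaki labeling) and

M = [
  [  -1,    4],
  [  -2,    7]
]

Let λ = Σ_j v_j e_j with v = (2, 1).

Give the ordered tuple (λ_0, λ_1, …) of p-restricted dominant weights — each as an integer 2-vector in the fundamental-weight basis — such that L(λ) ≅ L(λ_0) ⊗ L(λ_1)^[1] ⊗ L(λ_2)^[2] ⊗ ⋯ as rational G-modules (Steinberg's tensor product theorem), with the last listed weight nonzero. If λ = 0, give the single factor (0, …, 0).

ω-coordinates c = M·v, v = (2, 1):
  c_1 = (-1)·(2) + (4)·(1) = 2
  c_2 = (-2)·(2) + (7)·(1) = 3
p = 7; digits c_i = Σ_j d_{ij}·7^j, 0 ≤ d_{ij} < 7:
  c_1 = 2 = 2·7^0
  c_2 = 3 = 3·7^0
Factor λ_0 = (2, 3)

((2, 3),)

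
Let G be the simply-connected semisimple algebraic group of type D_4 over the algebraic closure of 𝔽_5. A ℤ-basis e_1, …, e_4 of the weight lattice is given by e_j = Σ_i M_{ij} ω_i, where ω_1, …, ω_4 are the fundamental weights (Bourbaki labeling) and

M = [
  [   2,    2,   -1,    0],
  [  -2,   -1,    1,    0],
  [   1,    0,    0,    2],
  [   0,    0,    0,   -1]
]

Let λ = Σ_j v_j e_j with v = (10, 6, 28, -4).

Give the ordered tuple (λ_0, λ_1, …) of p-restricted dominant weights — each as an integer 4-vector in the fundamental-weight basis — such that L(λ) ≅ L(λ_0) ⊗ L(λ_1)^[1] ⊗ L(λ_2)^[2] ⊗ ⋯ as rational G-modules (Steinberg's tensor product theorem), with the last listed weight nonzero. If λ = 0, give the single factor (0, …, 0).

((4, 2, 2, 4),)

Compute c_i = Σ_j M_{ij} v_j with v = (10, 6, 28, -4):
  c_1 = 2·10 + 2·6 + (-1)·(28) + (0)·(-4) = 4
  c_2 = (-2)·(10) + (-1)·(6) + 1·28 + (0)·(-4) = 2
  c_3 = 1·10 + 0·6 + 0·28 + (2)·(-4) = 2
  c_4 = 0·10 + 0·6 + 0·28 + (-1)·(-4) = 4
p = 5; digits c_i = Σ_j d_{ij}·5^j, 0 ≤ d_{ij} < 5:
  c_1 = 4 = 4·5^0
  c_2 = 2 = 2·5^0
  c_3 = 2 = 2·5^0
  c_4 = 4 = 4·5^0
p-restricted factor λ_0 = (4, 2, 2, 4)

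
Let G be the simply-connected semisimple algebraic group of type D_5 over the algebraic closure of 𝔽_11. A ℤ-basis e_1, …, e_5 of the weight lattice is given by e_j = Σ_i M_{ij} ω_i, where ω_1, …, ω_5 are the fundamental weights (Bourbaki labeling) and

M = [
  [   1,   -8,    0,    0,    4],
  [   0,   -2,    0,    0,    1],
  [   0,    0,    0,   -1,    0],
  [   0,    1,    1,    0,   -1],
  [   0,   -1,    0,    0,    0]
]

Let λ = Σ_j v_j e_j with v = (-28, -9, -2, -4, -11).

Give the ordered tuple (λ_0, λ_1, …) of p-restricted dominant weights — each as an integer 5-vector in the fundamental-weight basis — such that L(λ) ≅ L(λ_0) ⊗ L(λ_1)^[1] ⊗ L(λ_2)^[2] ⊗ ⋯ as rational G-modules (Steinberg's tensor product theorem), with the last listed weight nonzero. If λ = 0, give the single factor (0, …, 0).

((0, 7, 4, 0, 9),)

ω-coordinates c = M·v, v = (-28, -9, -2, -4, -11):
  c_1 = 1*-28 + -8*-9 + 0*-2 + 0*-4 + 4*-11 = 0
  c_2 = 0*-28 + -2*-9 + 0*-2 + 0*-4 + 1*-11 = 7
  c_3 = 0*-28 + 0*-9 + 0*-2 + -1*-4 + 0*-11 = 4
  c_4 = 0*-28 + 1*-9 + 1*-2 + 0*-4 + -1*-11 = 0
  c_5 = 0*-28 + -1*-9 + 0*-2 + 0*-4 + 0*-11 = 9
p = 11; digits c_i = Σ_j d_{ij}·11^j, 0 ≤ d_{ij} < 11:
  c_1 = 0
  c_2 = 7 = 7·11^0
  c_3 = 4 = 4·11^0
  c_4 = 0
  c_5 = 9 = 9·11^0
p-restricted factor λ_0 = (0, 7, 4, 0, 9)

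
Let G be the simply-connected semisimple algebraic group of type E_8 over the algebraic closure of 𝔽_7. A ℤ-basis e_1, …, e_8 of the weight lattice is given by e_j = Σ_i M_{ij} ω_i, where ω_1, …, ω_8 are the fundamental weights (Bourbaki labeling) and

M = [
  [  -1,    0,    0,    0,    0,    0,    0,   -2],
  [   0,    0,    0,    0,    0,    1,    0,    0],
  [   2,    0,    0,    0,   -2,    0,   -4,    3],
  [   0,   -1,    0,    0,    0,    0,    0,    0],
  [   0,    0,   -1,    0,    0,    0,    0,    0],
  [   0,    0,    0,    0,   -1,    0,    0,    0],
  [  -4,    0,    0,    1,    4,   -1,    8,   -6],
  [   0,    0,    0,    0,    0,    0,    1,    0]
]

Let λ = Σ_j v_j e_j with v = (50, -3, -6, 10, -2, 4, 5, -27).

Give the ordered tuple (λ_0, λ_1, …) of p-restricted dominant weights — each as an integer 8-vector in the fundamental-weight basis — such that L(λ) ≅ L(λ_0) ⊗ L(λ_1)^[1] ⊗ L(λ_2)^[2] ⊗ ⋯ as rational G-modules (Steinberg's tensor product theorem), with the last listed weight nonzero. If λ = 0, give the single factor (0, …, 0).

Converting to the ω-basis (c_i = row i of M dotted with v = (50, -3, -6, 10, -2, 4, 5, -27)):
  c_1 = (-1)·(50) + (0)·(-3) + (0)·(-6) + (0)·(10) + (0)·(-2) + (0)·(4) + (0)·(5) + (-2)·(-27) = 4
  c_2 = (0)·(50) + (0)·(-3) + (0)·(-6) + (0)·(10) + (0)·(-2) + (1)·(4) + (0)·(5) + (0)·(-27) = 4
  c_3 = (2)·(50) + (0)·(-3) + (0)·(-6) + (0)·(10) + (-2)·(-2) + (0)·(4) + (-4)·(5) + (3)·(-27) = 3
  c_4 = (0)·(50) + (-1)·(-3) + (0)·(-6) + (0)·(10) + (0)·(-2) + (0)·(4) + (0)·(5) + (0)·(-27) = 3
  c_5 = (0)·(50) + (0)·(-3) + (-1)·(-6) + (0)·(10) + (0)·(-2) + (0)·(4) + (0)·(5) + (0)·(-27) = 6
  c_6 = (0)·(50) + (0)·(-3) + (0)·(-6) + (0)·(10) + (-1)·(-2) + (0)·(4) + (0)·(5) + (0)·(-27) = 2
  c_7 = (-4)·(50) + (0)·(-3) + (0)·(-6) + (1)·(10) + (4)·(-2) + (-1)·(4) + (8)·(5) + (-6)·(-27) = 0
  c_8 = (0)·(50) + (0)·(-3) + (0)·(-6) + (0)·(10) + (0)·(-2) + (0)·(4) + (1)·(5) + (0)·(-27) = 5
Base-7 expansion of each c_i:
  c_1 = 4 = 4·7^0
  c_2 = 4 = 4·7^0
  c_3 = 3 = 3·7^0
  c_4 = 3 = 3·7^0
  c_5 = 6 = 6·7^0
  c_6 = 2 = 2·7^0
  c_7 = 0
  c_8 = 5 = 5·7^0
p-restricted factor λ_0 = (4, 4, 3, 3, 6, 2, 0, 5)

((4, 4, 3, 3, 6, 2, 0, 5),)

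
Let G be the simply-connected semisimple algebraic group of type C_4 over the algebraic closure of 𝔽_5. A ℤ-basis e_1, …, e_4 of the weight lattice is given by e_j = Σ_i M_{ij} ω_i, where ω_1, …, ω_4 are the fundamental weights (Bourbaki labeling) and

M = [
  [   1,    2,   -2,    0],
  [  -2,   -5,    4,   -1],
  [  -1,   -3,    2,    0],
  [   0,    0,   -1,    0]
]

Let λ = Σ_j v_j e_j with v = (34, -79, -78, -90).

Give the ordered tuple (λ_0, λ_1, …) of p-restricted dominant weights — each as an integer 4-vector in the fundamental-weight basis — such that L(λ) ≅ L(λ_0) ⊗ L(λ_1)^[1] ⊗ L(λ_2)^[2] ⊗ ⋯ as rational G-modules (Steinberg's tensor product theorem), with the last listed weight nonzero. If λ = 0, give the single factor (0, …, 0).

((2, 0, 2, 3), (1, 1, 4, 0), (1, 4, 1, 3))

Change of basis e → ω: c = M·v where v = (34, -79, -78, -90):
  c_1 = 1*34 + 2*-79 + -2*-78 + 0*-90 = 32
  c_2 = -2*34 + -5*-79 + 4*-78 + -1*-90 = 105
  c_3 = -1*34 + -3*-79 + 2*-78 + 0*-90 = 47
  c_4 = 0*34 + 0*-79 + -1*-78 + 0*-90 = 78
Writing each c_i in base p = 5:
  c_1 = 32 = 2·5^0 + 1·5^1 + 1·5^2
  c_2 = 105 = 0·5^0 + 1·5^1 + 4·5^2
  c_3 = 47 = 2·5^0 + 4·5^1 + 1·5^2
  c_4 = 78 = 3·5^0 + 0·5^1 + 3·5^2
p-restricted factor λ_0 = (2, 0, 2, 3)
p-restricted factor λ_1 = (1, 1, 4, 0)
p-restricted factor λ_2 = (1, 4, 1, 3)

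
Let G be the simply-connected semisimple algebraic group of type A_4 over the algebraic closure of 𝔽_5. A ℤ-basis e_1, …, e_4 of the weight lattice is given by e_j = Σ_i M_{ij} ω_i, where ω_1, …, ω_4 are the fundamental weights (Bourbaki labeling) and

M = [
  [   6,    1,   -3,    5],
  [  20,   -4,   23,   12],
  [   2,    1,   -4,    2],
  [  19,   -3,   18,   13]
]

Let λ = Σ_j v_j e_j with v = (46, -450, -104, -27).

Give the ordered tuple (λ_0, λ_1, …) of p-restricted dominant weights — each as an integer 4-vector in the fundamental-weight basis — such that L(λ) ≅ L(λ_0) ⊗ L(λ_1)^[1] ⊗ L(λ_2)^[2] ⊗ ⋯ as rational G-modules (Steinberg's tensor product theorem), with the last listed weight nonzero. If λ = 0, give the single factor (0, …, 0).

((3, 4, 4, 1),)

Change of basis e → ω: c = M·v where v = (46, -450, -104, -27):
  c_1 = 6*46 + 1*-450 + -3*-104 + 5*-27 = 3
  c_2 = 20*46 + -4*-450 + 23*-104 + 12*-27 = 4
  c_3 = 2*46 + 1*-450 + -4*-104 + 2*-27 = 4
  c_4 = 19*46 + -3*-450 + 18*-104 + 13*-27 = 1
Base-5 expansion of each c_i:
  c_1 = 3 = 3·5^0
  c_2 = 4 = 4·5^0
  c_3 = 4 = 4·5^0
  c_4 = 1 = 1·5^0
p-restricted factor λ_0 = (3, 4, 4, 1)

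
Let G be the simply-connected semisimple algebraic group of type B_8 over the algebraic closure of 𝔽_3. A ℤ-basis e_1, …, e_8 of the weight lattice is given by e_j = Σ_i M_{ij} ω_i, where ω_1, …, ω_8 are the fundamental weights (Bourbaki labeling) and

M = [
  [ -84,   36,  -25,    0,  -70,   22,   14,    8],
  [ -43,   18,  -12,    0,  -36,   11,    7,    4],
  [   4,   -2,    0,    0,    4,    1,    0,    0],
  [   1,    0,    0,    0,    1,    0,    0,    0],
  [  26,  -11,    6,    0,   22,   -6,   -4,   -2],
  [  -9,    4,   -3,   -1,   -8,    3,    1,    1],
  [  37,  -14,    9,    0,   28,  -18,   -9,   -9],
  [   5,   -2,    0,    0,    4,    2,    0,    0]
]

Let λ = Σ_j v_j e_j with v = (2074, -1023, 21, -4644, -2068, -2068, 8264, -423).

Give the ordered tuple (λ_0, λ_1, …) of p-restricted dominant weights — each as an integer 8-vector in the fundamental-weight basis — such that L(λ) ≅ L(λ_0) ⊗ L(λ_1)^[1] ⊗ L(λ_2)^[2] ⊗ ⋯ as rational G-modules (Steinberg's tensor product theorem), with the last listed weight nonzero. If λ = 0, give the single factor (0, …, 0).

((1, 2, 2, 0, 2, 1, 0, 2), (2, 2, 0, 2, 1, 1, 0, 2))

In the fundamental-weight basis, λ has coordinates c = M·v (v = (2074, -1023, 21, -4644, -2068, -2068, 8264, -423)):
  c_1 = (-84)·(2074) + (36)·(-1023) + (-25)·(21) + (0)·(-4644) + (-70)·(-2068) + (22)·(-2068) + (14)·(8264) + (8)·(-423) = 7
  c_2 = (-43)·(2074) + (18)·(-1023) + (-12)·(21) + (0)·(-4644) + (-36)·(-2068) + (11)·(-2068) + (7)·(8264) + (4)·(-423) = 8
  c_3 = (4)·(2074) + (-2)·(-1023) + (0)·(21) + (0)·(-4644) + (4)·(-2068) + (1)·(-2068) + (0)·(8264) + (0)·(-423) = 2
  c_4 = (1)·(2074) + (0)·(-1023) + (0)·(21) + (0)·(-4644) + (1)·(-2068) + (0)·(-2068) + (0)·(8264) + (0)·(-423) = 6
  c_5 = (26)·(2074) + (-11)·(-1023) + (6)·(21) + (0)·(-4644) + (22)·(-2068) + (-6)·(-2068) + (-4)·(8264) + (-2)·(-423) = 5
  c_6 = (-9)·(2074) + (4)·(-1023) + (-3)·(21) + (-1)·(-4644) + (-8)·(-2068) + (3)·(-2068) + (1)·(8264) + (1)·(-423) = 4
  c_7 = (37)·(2074) + (-14)·(-1023) + (9)·(21) + (0)·(-4644) + (28)·(-2068) + (-18)·(-2068) + (-9)·(8264) + (-9)·(-423) = 0
  c_8 = (5)·(2074) + (-2)·(-1023) + (0)·(21) + (0)·(-4644) + (4)·(-2068) + (2)·(-2068) + (0)·(8264) + (0)·(-423) = 8
Base-3 expansion of each c_i:
  c_1 = 7 = 1·3^0 + 2·3^1
  c_2 = 8 = 2·3^0 + 2·3^1
  c_3 = 2 = 2·3^0
  c_4 = 6 = 0·3^0 + 2·3^1
  c_5 = 5 = 2·3^0 + 1·3^1
  c_6 = 4 = 1·3^0 + 1·3^1
  c_7 = 0
  c_8 = 8 = 2·3^0 + 2·3^1
p-restricted factor λ_0 = (1, 2, 2, 0, 2, 1, 0, 2)
p-restricted factor λ_1 = (2, 2, 0, 2, 1, 1, 0, 2)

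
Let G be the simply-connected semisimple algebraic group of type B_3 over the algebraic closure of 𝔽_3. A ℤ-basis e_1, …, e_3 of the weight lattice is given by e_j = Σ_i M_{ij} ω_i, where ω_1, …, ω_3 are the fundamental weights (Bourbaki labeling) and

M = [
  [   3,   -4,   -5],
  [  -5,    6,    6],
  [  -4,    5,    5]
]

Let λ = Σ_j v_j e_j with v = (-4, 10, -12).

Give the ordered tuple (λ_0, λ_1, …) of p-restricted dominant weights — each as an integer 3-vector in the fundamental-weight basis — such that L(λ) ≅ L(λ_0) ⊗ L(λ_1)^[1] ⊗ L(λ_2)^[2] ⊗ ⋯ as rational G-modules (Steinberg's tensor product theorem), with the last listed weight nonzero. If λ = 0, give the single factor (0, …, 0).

ω-coordinates c = M·v, v = (-4, 10, -12):
  c_1 = (3)·(-4) + (-4)·(10) + (-5)·(-12) = 8
  c_2 = (-5)·(-4) + (6)·(10) + (6)·(-12) = 8
  c_3 = (-4)·(-4) + (5)·(10) + (5)·(-12) = 6
Writing each c_i in base p = 3:
  c_1 = 8 = 2·3^0 + 2·3^1
  c_2 = 8 = 2·3^0 + 2·3^1
  c_3 = 6 = 0·3^0 + 2·3^1
λ_0 = (2, 2, 0)
λ_1 = (2, 2, 2)

((2, 2, 0), (2, 2, 2))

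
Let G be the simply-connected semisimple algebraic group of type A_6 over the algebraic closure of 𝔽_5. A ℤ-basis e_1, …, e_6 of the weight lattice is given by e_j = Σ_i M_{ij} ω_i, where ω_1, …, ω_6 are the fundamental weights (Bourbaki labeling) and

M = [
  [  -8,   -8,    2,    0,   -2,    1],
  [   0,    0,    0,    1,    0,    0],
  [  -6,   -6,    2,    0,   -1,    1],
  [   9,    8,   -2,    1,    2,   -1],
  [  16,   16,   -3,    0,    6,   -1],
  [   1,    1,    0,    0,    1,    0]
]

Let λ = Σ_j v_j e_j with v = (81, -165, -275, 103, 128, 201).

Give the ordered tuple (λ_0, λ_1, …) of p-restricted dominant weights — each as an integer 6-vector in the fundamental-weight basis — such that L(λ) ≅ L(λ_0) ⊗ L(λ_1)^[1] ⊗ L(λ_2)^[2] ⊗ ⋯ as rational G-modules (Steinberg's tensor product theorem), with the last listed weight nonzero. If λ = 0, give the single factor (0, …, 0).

((2, 3, 2, 2, 3, 4), (3, 0, 0, 3, 4, 3), (2, 4, 1, 4, 1, 1))

ω-coordinates c = M·v, v = (81, -165, -275, 103, 128, 201):
  c_1 = -8*81 + -8*-165 + 2*-275 + 0*103 + -2*128 + 1*201 = 67
  c_2 = 0*81 + 0*-165 + 0*-275 + 1*103 + 0*128 + 0*201 = 103
  c_3 = -6*81 + -6*-165 + 2*-275 + 0*103 + -1*128 + 1*201 = 27
  c_4 = 9*81 + 8*-165 + -2*-275 + 1*103 + 2*128 + -1*201 = 117
  c_5 = 16*81 + 16*-165 + -3*-275 + 0*103 + 6*128 + -1*201 = 48
  c_6 = 1*81 + 1*-165 + 0*-275 + 0*103 + 1*128 + 0*201 = 44
p = 5; digits c_i = Σ_j d_{ij}·5^j, 0 ≤ d_{ij} < 5:
  c_1 = 67 = 2·5^0 + 3·5^1 + 2·5^2
  c_2 = 103 = 3·5^0 + 0·5^1 + 4·5^2
  c_3 = 27 = 2·5^0 + 0·5^1 + 1·5^2
  c_4 = 117 = 2·5^0 + 3·5^1 + 4·5^2
  c_5 = 48 = 3·5^0 + 4·5^1 + 1·5^2
  c_6 = 44 = 4·5^0 + 3·5^1 + 1·5^2
λ_0 = (2, 3, 2, 2, 3, 4)
λ_1 = (3, 0, 0, 3, 4, 3)
λ_2 = (2, 4, 1, 4, 1, 1)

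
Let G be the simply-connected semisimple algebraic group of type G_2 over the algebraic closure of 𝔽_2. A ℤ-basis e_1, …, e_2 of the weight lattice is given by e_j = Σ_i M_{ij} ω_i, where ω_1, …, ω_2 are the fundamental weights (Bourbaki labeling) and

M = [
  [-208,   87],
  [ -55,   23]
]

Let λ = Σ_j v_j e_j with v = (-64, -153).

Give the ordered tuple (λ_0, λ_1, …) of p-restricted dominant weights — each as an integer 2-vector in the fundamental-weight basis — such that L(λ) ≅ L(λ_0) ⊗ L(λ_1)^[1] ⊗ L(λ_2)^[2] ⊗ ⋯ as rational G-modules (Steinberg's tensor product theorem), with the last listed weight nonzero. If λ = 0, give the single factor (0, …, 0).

Converting to the ω-basis (c_i = row i of M dotted with v = (-64, -153)):
  c_1 = (-208)·(-64) + (87)·(-153) = 1
  c_2 = (-55)·(-64) + (23)·(-153) = 1
Expand coordinatewise in base 2:
  c_1 = 1 = 1·2^0
  c_2 = 1 = 1·2^0
Factor λ_0 = (1, 1)

((1, 1),)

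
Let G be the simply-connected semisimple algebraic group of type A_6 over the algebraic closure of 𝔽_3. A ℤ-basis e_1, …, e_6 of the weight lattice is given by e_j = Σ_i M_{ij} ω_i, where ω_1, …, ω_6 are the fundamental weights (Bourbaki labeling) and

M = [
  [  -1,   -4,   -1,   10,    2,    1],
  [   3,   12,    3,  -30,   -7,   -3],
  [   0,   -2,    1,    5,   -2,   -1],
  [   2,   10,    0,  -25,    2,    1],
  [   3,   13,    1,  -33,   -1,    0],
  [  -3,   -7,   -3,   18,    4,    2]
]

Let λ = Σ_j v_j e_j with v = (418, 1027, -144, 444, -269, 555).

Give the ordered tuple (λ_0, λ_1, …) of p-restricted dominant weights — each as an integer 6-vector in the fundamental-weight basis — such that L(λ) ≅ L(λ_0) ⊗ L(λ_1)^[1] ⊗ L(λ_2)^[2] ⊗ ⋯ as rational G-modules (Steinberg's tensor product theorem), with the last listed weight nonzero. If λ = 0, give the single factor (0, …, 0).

Converting to the ω-basis (c_i = row i of M dotted with v = (418, 1027, -144, 444, -269, 555)):
  c_1 = (-1)·(418) + (-4)·(1027) + (-1)·(-144) + 10·444 + (2)·(-269) + 1·555 = 75
  c_2 = 3·418 + 12·1027 + (3)·(-144) + (-30)·(444) + (-7)·(-269) + (-3)·(555) = 44
  c_3 = 0·418 + (-2)·(1027) + (1)·(-144) + 5·444 + (-2)·(-269) + (-1)·(555) = 5
  c_4 = 2·418 + 10·1027 + (0)·(-144) + (-25)·(444) + (2)·(-269) + 1·555 = 23
  c_5 = 3·418 + 13·1027 + (1)·(-144) + (-33)·(444) + (-1)·(-269) + 0·555 = 78
  c_6 = (-3)·(418) + (-7)·(1027) + (-3)·(-144) + 18·444 + (4)·(-269) + 2·555 = 15
p = 3; digits c_i = Σ_j d_{ij}·3^j, 0 ≤ d_{ij} < 3:
  c_1 = 75 = 0·3^0 + 1·3^1 + 2·3^2 + 2·3^3
  c_2 = 44 = 2·3^0 + 2·3^1 + 1·3^2 + 1·3^3
  c_3 = 5 = 2·3^0 + 1·3^1
  c_4 = 23 = 2·3^0 + 1·3^1 + 2·3^2
  c_5 = 78 = 0·3^0 + 2·3^1 + 2·3^2 + 2·3^3
  c_6 = 15 = 0·3^0 + 2·3^1 + 1·3^2
Factor λ_0 = (0, 2, 2, 2, 0, 0)
Factor λ_1 = (1, 2, 1, 1, 2, 2)
Factor λ_2 = (2, 1, 0, 2, 2, 1)
Factor λ_3 = (2, 1, 0, 0, 2, 0)

((0, 2, 2, 2, 0, 0), (1, 2, 1, 1, 2, 2), (2, 1, 0, 2, 2, 1), (2, 1, 0, 0, 2, 0))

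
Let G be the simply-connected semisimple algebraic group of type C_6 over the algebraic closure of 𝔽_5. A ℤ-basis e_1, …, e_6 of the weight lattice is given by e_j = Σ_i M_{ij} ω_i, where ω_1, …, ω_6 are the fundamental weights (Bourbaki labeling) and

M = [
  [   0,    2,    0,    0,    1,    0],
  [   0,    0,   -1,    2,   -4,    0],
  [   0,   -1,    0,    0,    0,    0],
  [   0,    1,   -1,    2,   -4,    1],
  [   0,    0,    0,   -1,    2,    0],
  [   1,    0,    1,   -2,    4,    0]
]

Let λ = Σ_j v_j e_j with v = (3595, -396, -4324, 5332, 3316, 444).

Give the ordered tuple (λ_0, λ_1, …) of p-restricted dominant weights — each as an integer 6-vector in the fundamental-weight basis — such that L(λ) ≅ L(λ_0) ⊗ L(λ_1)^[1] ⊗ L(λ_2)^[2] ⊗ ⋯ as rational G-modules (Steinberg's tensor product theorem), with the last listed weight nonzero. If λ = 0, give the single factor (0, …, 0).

ω-coordinates c = M·v, v = (3595, -396, -4324, 5332, 3316, 444):
  c_1 = 0·3595 + (2)·(-396) + (0)·(-4324) + 0·5332 + 1·3316 + 0·444 = 2524
  c_2 = 0·3595 + (0)·(-396) + (-1)·(-4324) + 2·5332 + (-4)·(3316) + 0·444 = 1724
  c_3 = 0·3595 + (-1)·(-396) + (0)·(-4324) + 0·5332 + 0·3316 + 0·444 = 396
  c_4 = 0·3595 + (1)·(-396) + (-1)·(-4324) + 2·5332 + (-4)·(3316) + 1·444 = 1772
  c_5 = 0·3595 + (0)·(-396) + (0)·(-4324) + (-1)·(5332) + 2·3316 + 0·444 = 1300
  c_6 = 1·3595 + (0)·(-396) + (1)·(-4324) + (-2)·(5332) + 4·3316 + 0·444 = 1871
Expand coordinatewise in base 5:
  c_1 = 2524 = 4·5^0 + 4·5^1 + 0·5^2 + 0·5^3 + 4·5^4
  c_2 = 1724 = 4·5^0 + 4·5^1 + 3·5^2 + 3·5^3 + 2·5^4
  c_3 = 396 = 1·5^0 + 4·5^1 + 0·5^2 + 3·5^3
  c_4 = 1772 = 2·5^0 + 4·5^1 + 0·5^2 + 4·5^3 + 2·5^4
  c_5 = 1300 = 0·5^0 + 0·5^1 + 2·5^2 + 0·5^3 + 2·5^4
  c_6 = 1871 = 1·5^0 + 4·5^1 + 4·5^2 + 4·5^3 + 2·5^4
Factor λ_0 = (4, 4, 1, 2, 0, 1)
Factor λ_1 = (4, 4, 4, 4, 0, 4)
Factor λ_2 = (0, 3, 0, 0, 2, 4)
Factor λ_3 = (0, 3, 3, 4, 0, 4)
Factor λ_4 = (4, 2, 0, 2, 2, 2)

((4, 4, 1, 2, 0, 1), (4, 4, 4, 4, 0, 4), (0, 3, 0, 0, 2, 4), (0, 3, 3, 4, 0, 4), (4, 2, 0, 2, 2, 2))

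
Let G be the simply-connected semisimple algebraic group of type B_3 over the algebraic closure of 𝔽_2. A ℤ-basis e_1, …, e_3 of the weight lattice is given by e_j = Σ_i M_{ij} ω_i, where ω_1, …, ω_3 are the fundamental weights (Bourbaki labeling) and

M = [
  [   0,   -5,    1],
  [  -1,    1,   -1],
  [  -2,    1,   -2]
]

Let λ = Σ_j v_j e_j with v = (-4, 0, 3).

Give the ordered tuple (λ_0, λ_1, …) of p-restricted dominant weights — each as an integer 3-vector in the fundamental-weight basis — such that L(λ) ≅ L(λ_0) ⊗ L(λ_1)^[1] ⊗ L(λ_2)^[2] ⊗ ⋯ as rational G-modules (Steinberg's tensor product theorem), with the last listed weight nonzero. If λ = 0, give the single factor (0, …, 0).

((1, 1, 0), (1, 0, 1))

Compute c_i = Σ_j M_{ij} v_j with v = (-4, 0, 3):
  c_1 = (0)·(-4) + (-5)·(0) + 1·3 = 3
  c_2 = (-1)·(-4) + 1·0 + (-1)·(3) = 1
  c_3 = (-2)·(-4) + 1·0 + (-2)·(3) = 2
Expand coordinatewise in base 2:
  c_1 = 3 = 1·2^0 + 1·2^1
  c_2 = 1 = 1·2^0
  c_3 = 2 = 0·2^0 + 1·2^1
p-restricted factor λ_0 = (1, 1, 0)
p-restricted factor λ_1 = (1, 0, 1)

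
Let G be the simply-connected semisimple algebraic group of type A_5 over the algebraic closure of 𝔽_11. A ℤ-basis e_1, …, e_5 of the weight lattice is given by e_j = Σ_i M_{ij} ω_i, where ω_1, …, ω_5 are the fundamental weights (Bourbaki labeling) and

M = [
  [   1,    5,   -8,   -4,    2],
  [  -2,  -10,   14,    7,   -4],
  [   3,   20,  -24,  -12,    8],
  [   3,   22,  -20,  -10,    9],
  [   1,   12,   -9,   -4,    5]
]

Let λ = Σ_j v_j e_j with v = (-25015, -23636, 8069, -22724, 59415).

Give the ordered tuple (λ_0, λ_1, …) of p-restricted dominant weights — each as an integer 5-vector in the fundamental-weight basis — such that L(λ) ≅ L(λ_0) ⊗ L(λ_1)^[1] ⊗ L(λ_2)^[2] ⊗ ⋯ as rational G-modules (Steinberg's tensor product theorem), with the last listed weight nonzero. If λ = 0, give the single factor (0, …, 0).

((10, 10, 9, 3, 4), (3, 7, 4, 10, 4), (5, 10, 10, 1, 0), (1, 1, 4, 4, 5))

Converting to the ω-basis (c_i = row i of M dotted with v = (-25015, -23636, 8069, -22724, 59415)):
  c_1 = 1*-25015 + 5*-23636 + -8*8069 + -4*-22724 + 2*59415 = 1979
  c_2 = -2*-25015 + -10*-23636 + 14*8069 + 7*-22724 + -4*59415 = 2628
  c_3 = 3*-25015 + 20*-23636 + -24*8069 + -12*-22724 + 8*59415 = 6587
  c_4 = 3*-25015 + 22*-23636 + -20*8069 + -10*-22724 + 9*59415 = 5558
  c_5 = 1*-25015 + 12*-23636 + -9*8069 + -4*-22724 + 5*59415 = 6703
Expand coordinatewise in base 11:
  c_1 = 1979 = 10·11^0 + 3·11^1 + 5·11^2 + 1·11^3
  c_2 = 2628 = 10·11^0 + 7·11^1 + 10·11^2 + 1·11^3
  c_3 = 6587 = 9·11^0 + 4·11^1 + 10·11^2 + 4·11^3
  c_4 = 5558 = 3·11^0 + 10·11^1 + 1·11^2 + 4·11^3
  c_5 = 6703 = 4·11^0 + 4·11^1 + 0·11^2 + 5·11^3
p-restricted factor λ_0 = (10, 10, 9, 3, 4)
p-restricted factor λ_1 = (3, 7, 4, 10, 4)
p-restricted factor λ_2 = (5, 10, 10, 1, 0)
p-restricted factor λ_3 = (1, 1, 4, 4, 5)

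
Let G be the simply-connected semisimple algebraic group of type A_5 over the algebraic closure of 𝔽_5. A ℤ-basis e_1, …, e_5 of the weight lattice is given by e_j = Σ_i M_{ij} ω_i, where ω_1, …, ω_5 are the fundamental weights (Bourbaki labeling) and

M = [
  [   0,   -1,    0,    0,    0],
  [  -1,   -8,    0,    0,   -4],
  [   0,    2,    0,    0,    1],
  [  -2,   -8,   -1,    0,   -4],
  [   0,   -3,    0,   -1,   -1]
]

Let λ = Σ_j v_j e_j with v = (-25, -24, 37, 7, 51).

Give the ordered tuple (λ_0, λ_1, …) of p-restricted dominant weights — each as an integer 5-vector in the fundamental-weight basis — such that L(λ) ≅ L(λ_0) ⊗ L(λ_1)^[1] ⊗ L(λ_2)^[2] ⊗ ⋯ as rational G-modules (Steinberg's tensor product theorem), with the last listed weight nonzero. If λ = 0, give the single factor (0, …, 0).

((4, 3, 3, 1, 4), (4, 2, 0, 0, 2))

Converting to the ω-basis (c_i = row i of M dotted with v = (-25, -24, 37, 7, 51)):
  c_1 = (0)·(-25) + (-1)·(-24) + 0·37 + 0·7 + 0·51 = 24
  c_2 = (-1)·(-25) + (-8)·(-24) + 0·37 + 0·7 + (-4)·(51) = 13
  c_3 = (0)·(-25) + (2)·(-24) + 0·37 + 0·7 + 1·51 = 3
  c_4 = (-2)·(-25) + (-8)·(-24) + (-1)·(37) + 0·7 + (-4)·(51) = 1
  c_5 = (0)·(-25) + (-3)·(-24) + 0·37 + (-1)·(7) + (-1)·(51) = 14
Expand coordinatewise in base 5:
  c_1 = 24 = 4·5^0 + 4·5^1
  c_2 = 13 = 3·5^0 + 2·5^1
  c_3 = 3 = 3·5^0
  c_4 = 1 = 1·5^0
  c_5 = 14 = 4·5^0 + 2·5^1
Factor λ_0 = (4, 3, 3, 1, 4)
Factor λ_1 = (4, 2, 0, 0, 2)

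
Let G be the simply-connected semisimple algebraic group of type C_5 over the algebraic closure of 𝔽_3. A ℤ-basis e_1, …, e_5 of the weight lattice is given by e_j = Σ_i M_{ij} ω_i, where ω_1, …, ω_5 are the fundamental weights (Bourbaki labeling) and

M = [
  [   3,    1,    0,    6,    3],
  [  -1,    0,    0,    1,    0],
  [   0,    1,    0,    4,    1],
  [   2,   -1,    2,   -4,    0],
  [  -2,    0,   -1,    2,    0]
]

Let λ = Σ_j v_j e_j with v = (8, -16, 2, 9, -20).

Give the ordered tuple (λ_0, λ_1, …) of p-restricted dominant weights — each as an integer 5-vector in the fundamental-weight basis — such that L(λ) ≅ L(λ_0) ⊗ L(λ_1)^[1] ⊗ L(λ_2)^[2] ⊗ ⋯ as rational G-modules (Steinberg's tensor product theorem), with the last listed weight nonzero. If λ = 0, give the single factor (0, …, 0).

Converting to the ω-basis (c_i = row i of M dotted with v = (8, -16, 2, 9, -20)):
  c_1 = 3·8 + (1)·(-16) + 0·2 + 6·9 + (3)·(-20) = 2
  c_2 = (-1)·(8) + (0)·(-16) + 0·2 + 1·9 + (0)·(-20) = 1
  c_3 = 0·8 + (1)·(-16) + 0·2 + 4·9 + (1)·(-20) = 0
  c_4 = 2·8 + (-1)·(-16) + 2·2 + (-4)·(9) + (0)·(-20) = 0
  c_5 = (-2)·(8) + (0)·(-16) + (-1)·(2) + 2·9 + (0)·(-20) = 0
Writing each c_i in base p = 3:
  c_1 = 2 = 2·3^0
  c_2 = 1 = 1·3^0
  c_3 = 0
  c_4 = 0
  c_5 = 0
λ_0 = (2, 1, 0, 0, 0)

((2, 1, 0, 0, 0),)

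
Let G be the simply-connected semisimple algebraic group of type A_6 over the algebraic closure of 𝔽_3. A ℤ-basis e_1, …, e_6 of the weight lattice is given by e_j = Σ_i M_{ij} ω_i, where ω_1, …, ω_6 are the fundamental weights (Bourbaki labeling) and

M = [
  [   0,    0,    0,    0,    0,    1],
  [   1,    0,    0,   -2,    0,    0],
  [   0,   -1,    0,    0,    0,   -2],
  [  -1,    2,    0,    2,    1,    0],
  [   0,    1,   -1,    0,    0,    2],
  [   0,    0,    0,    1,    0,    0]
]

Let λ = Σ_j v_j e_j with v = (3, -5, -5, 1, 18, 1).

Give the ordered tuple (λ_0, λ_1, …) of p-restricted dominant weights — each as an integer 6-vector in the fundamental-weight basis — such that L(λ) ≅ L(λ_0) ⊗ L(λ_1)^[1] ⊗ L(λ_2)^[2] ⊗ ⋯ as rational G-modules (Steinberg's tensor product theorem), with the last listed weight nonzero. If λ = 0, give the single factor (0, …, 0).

((1, 1, 0, 1, 2, 1), (0, 0, 1, 2, 0, 0))

Change of basis e → ω: c = M·v where v = (3, -5, -5, 1, 18, 1):
  c_1 = (0)·(3) + (0)·(-5) + (0)·(-5) + (0)·(1) + (0)·(18) + (1)·(1) = 1
  c_2 = (1)·(3) + (0)·(-5) + (0)·(-5) + (-2)·(1) + (0)·(18) + (0)·(1) = 1
  c_3 = (0)·(3) + (-1)·(-5) + (0)·(-5) + (0)·(1) + (0)·(18) + (-2)·(1) = 3
  c_4 = (-1)·(3) + (2)·(-5) + (0)·(-5) + (2)·(1) + (1)·(18) + (0)·(1) = 7
  c_5 = (0)·(3) + (1)·(-5) + (-1)·(-5) + (0)·(1) + (0)·(18) + (2)·(1) = 2
  c_6 = (0)·(3) + (0)·(-5) + (0)·(-5) + (1)·(1) + (0)·(18) + (0)·(1) = 1
Expand coordinatewise in base 3:
  c_1 = 1 = 1·3^0
  c_2 = 1 = 1·3^0
  c_3 = 3 = 0·3^0 + 1·3^1
  c_4 = 7 = 1·3^0 + 2·3^1
  c_5 = 2 = 2·3^0
  c_6 = 1 = 1·3^0
λ_0 = (1, 1, 0, 1, 2, 1)
λ_1 = (0, 0, 1, 2, 0, 0)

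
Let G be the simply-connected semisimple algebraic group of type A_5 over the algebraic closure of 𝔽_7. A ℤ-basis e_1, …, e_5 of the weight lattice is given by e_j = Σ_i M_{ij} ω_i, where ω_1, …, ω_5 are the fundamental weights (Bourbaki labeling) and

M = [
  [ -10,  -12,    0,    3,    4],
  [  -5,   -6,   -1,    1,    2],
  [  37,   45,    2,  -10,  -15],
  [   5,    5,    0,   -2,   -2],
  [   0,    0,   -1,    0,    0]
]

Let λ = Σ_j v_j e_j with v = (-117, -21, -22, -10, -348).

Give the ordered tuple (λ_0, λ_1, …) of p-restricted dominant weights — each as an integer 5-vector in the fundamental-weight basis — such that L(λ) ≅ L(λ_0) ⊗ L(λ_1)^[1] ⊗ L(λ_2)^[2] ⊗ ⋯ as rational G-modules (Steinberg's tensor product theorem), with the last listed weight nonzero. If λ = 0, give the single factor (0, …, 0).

Compute c_i = Σ_j M_{ij} v_j with v = (-117, -21, -22, -10, -348):
  c_1 = (-10)·(-117) + (-12)·(-21) + (0)·(-22) + (3)·(-10) + (4)·(-348) = 0
  c_2 = (-5)·(-117) + (-6)·(-21) + (-1)·(-22) + (1)·(-10) + (2)·(-348) = 27
  c_3 = (37)·(-117) + (45)·(-21) + (2)·(-22) + (-10)·(-10) + (-15)·(-348) = 2
  c_4 = (5)·(-117) + (5)·(-21) + (0)·(-22) + (-2)·(-10) + (-2)·(-348) = 26
  c_5 = (0)·(-117) + (0)·(-21) + (-1)·(-22) + (0)·(-10) + (0)·(-348) = 22
Writing each c_i in base p = 7:
  c_1 = 0
  c_2 = 27 = 6·7^0 + 3·7^1
  c_3 = 2 = 2·7^0
  c_4 = 26 = 5·7^0 + 3·7^1
  c_5 = 22 = 1·7^0 + 3·7^1
Factor λ_0 = (0, 6, 2, 5, 1)
Factor λ_1 = (0, 3, 0, 3, 3)

((0, 6, 2, 5, 1), (0, 3, 0, 3, 3))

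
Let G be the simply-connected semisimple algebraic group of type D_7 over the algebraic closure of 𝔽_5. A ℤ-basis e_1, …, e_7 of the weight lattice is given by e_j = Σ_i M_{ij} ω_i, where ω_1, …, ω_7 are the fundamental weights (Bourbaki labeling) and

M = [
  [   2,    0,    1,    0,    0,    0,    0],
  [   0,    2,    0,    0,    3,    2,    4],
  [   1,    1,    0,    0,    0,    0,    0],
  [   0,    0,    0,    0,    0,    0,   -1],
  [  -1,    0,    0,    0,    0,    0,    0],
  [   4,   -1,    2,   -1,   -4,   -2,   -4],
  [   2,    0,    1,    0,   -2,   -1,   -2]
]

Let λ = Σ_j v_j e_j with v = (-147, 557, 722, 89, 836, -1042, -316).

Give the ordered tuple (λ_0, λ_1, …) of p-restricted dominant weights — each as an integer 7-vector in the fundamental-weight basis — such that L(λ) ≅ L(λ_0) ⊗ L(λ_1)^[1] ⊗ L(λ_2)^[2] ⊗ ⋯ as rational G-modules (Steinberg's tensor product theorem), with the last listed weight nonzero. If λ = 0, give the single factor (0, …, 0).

Compute c_i = Σ_j M_{ij} v_j with v = (-147, 557, 722, 89, 836, -1042, -316):
  c_1 = (2)·(-147) + (0)·(557) + (1)·(722) + (0)·(89) + (0)·(836) + (0)·(-1042) + (0)·(-316) = 428
  c_2 = (0)·(-147) + (2)·(557) + (0)·(722) + (0)·(89) + (3)·(836) + (2)·(-1042) + (4)·(-316) = 274
  c_3 = (1)·(-147) + (1)·(557) + (0)·(722) + (0)·(89) + (0)·(836) + (0)·(-1042) + (0)·(-316) = 410
  c_4 = (0)·(-147) + (0)·(557) + (0)·(722) + (0)·(89) + (0)·(836) + (0)·(-1042) + (-1)·(-316) = 316
  c_5 = (-1)·(-147) + (0)·(557) + (0)·(722) + (0)·(89) + (0)·(836) + (0)·(-1042) + (0)·(-316) = 147
  c_6 = (4)·(-147) + (-1)·(557) + (2)·(722) + (-1)·(89) + (-4)·(836) + (-2)·(-1042) + (-4)·(-316) = 214
  c_7 = (2)·(-147) + (0)·(557) + (1)·(722) + (0)·(89) + (-2)·(836) + (-1)·(-1042) + (-2)·(-316) = 430
Expand coordinatewise in base 5:
  c_1 = 428 = 3·5^0 + 0·5^1 + 2·5^2 + 3·5^3
  c_2 = 274 = 4·5^0 + 4·5^1 + 0·5^2 + 2·5^3
  c_3 = 410 = 0·5^0 + 2·5^1 + 1·5^2 + 3·5^3
  c_4 = 316 = 1·5^0 + 3·5^1 + 2·5^2 + 2·5^3
  c_5 = 147 = 2·5^0 + 4·5^1 + 0·5^2 + 1·5^3
  c_6 = 214 = 4·5^0 + 2·5^1 + 3·5^2 + 1·5^3
  c_7 = 430 = 0·5^0 + 1·5^1 + 2·5^2 + 3·5^3
p-restricted factor λ_0 = (3, 4, 0, 1, 2, 4, 0)
p-restricted factor λ_1 = (0, 4, 2, 3, 4, 2, 1)
p-restricted factor λ_2 = (2, 0, 1, 2, 0, 3, 2)
p-restricted factor λ_3 = (3, 2, 3, 2, 1, 1, 3)

((3, 4, 0, 1, 2, 4, 0), (0, 4, 2, 3, 4, 2, 1), (2, 0, 1, 2, 0, 3, 2), (3, 2, 3, 2, 1, 1, 3))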